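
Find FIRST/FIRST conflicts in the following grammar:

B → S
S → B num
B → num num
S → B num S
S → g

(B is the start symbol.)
A FIRST/FIRST conflict occurs when two productions N → α and N → β for the same non-terminal have FIRST(α) ∩ FIRST(β) ≠ ∅ (with ε ∈ FIRST of a nullable right-hand side, so two nullable alternatives also conflict).

FIRST sets of the non-terminals at (or reachable through a nullable prefix from) the front of some alternative:
  FIRST(S) = { 'g', 'num' }
  FIRST(B) = { 'g', 'num' }

Productions for B:
  B → S: FIRST = { 'g', 'num' }
  B → num num: FIRST = { 'num' }
Productions for S:
  S → B num: FIRST = { 'g', 'num' }
  S → B num S: FIRST = { 'g', 'num' }
  S → g: FIRST = { 'g' }

Conflict for B: B → S and B → num num
  Overlap: { 'num' }
Conflict for S: S → B num and S → B num S
  Overlap: { 'g', 'num' }
Conflict for S: S → B num and S → g
  Overlap: { 'g' }
Conflict for S: S → B num S and S → g
  Overlap: { 'g' }

Answer: Yes. B → S / B → num num on { 'num' }; S → B num / S → B num S on { 'g', 'num' }; S → B num / S → g on { 'g' }; S → B num S / S → g on { 'g' }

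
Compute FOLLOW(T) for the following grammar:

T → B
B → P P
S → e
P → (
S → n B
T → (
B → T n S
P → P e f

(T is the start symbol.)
{ $, 'n' }

T is the start symbol, so $ ∈ FOLLOW(T).
In B → T n S: T is followed by n S, add FIRST(n S) \ {ε} = { 'n' }

Taking the union: FOLLOW(T) = { $, 'n' }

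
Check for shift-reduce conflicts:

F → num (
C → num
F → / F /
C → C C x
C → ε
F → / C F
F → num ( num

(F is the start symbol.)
A shift-reduce conflict occurs when an LR(0) state has both:
  - a complete (reduce) item [A → α .] (dot at the end), and
  - a shift item [B → β . c γ] (dot before a terminal).

Augment with F' → F and build the canonical LR(0) collection (I0 = CLOSURE({[F' → . F]}), then GOTO on every symbol after a dot until no new states appear). It has 14 states:
  I0: { [F → . / C F], [F → . / F /], [F → . num ( num], [F → . num (], [F' → . F] }  — shift
  I1: { [C → . C C x], [C → . num], [C → .], [F → . / C F], [F → . / F /], [F → . num ( num], [F → . num (], [F → / . C F], [F → / . F /] }  — shift, reduce
  I2: { [F' → F .] }  — accept
  I3: { [F → num . ( num], [F → num . (] }  — shift
  I4: { [F → num ( . num], [F → num ( .] }  — shift, reduce
  I5: { [F → num ( num .] }  — reduce
  I6: { [C → . C C x], [C → . num], [C → .], [C → C . C x], [F → . / C F], [F → . / F /], [F → . num ( num], [F → . num (], [F → / C . F] }  — shift, reduce
  I7: { [F → / F . /] }  — shift
  I8: { [C → num .], [F → num . ( num], [F → num . (] }  — shift, reduce
  I9: { [F → / F / .] }  — reduce
  I10: { [C → . C C x], [C → . num], [C → .], [C → C . C x], [C → C C . x] }  — shift, reduce
  I11: { [F → / C F .] }  — reduce
  I12: { [C → num .] }  — reduce
  I13: { [C → C C x .] }  — reduce

I1 contains reduce item [C → .] and shift items [C → . num], [F → . / C F], [F → . / F /], [F → . num (], [F → . num ( num] — shift-reduce conflict.
I4 contains reduce item [F → num ( .] and shift item [F → num ( . num] — shift-reduce conflict.
I6 contains reduce item [C → .] and shift items [C → . num], [F → . / C F], [F → . / F /], [F → . num (], [F → . num ( num] — shift-reduce conflict.
I8 contains reduce item [C → num .] and shift items [F → num . (], [F → num . ( num] — shift-reduce conflict.
I10 contains reduce item [C → .] and shift items [C → C C . x], [C → . num] — shift-reduce conflict.

Answer: Yes — I1: [C → .] vs [C → . num]; I4: [F → num ( .] vs [F → num ( . num]; I6: [C → .] vs [C → . num]; I8: [C → num .] vs [F → num . (]; I10: [C → .] vs [C → C C . x]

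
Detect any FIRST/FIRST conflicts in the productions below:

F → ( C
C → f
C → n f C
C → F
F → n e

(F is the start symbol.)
Yes. C → n f C / C → F on { 'n' }

FIRST sets of the non-terminals at (or reachable through a nullable prefix from) the front of some alternative:
  FIRST(F) = { '(', 'n' }

Productions for F:
  F → ( C: FIRST = { '(' }
  F → n e: FIRST = { 'n' }
Productions for C:
  C → f: FIRST = { 'f' }
  C → n f C: FIRST = { 'n' }
  C → F: FIRST = { '(', 'n' }

Conflict for C: C → n f C and C → F
  Overlap: { 'n' }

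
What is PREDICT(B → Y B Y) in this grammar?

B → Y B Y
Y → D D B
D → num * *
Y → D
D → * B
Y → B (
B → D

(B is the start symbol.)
PREDICT(B → Y B Y) = (FIRST(RHS) \ {ε}) ∪ (FOLLOW(B) if ε ∈ FIRST(RHS), i.e. RHS ⇒* ε)
FIRST(Y) = { '*', 'num' }
FIRST(Y B Y) = { '*', 'num' }
ε ∉ FIRST(Y B Y), so FOLLOW(B) is not added.
PREDICT(B → Y B Y) = { '*', 'num' }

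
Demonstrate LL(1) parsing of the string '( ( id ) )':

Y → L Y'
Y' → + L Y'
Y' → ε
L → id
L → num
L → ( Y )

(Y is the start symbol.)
LL(1) parsing maintains a stack (initially the start symbol over $) and the input. At each step: if the stack top is a terminal, match it against the current input token; if it is a non-terminal N, replace it with the RHS of M[N, lookahead] (the unique production whose predict set contains the lookahead).

Stack is shown with the top on the left.

Stack              Input         Action
---------------------------------------
Y $                ( ( id ) ) $  output Y → L Y'
L Y' $             ( ( id ) ) $  output L → ( Y )
( Y ) Y' $         ( ( id ) ) $  match '('
Y ) Y' $           ( id ) ) $    output Y → L Y'
L Y' ) Y' $        ( id ) ) $    output L → ( Y )
( Y ) Y' ) Y' $    ( id ) ) $    match '('
Y ) Y' ) Y' $      id ) ) $      output Y → L Y'
L Y' ) Y' ) Y' $   id ) ) $      output L → id
id Y' ) Y' ) Y' $  id ) ) $      match 'id'
Y' ) Y' ) Y' $     ) ) $         output Y' → ε
) Y' ) Y' $        ) ) $         match ')'
Y' ) Y' $          ) $           output Y' → ε
) Y' $             ) $           match ')'
Y' $               $             output Y' → ε
$                  $             accept

The string is accepted.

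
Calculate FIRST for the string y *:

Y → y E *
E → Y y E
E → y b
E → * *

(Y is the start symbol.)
{ 'y' }

To compute FIRST(y *), process the symbols left to right:
Symbol y is a terminal. Add 'y' and stop.
FIRST(y *) = { 'y' }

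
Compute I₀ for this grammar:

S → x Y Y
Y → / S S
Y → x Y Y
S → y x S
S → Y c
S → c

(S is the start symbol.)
{ [S → . Y c], [S → . c], [S → . x Y Y], [S → . y x S], [S' → . S], [Y → . / S S], [Y → . x Y Y] }

First, augment the grammar with S' → S
I₀ = CLOSURE({ [S' → . S] }):
  [S' → . S] has the dot before S: add [S → . x Y Y], [S → . y x S], [S → . Y c], [S → . c]
  [S → . Y c] has the dot before Y: add [Y → . / S S], [Y → . x Y Y]
No further items can be added.

I₀ = { [S → . Y c], [S → . c], [S → . x Y Y], [S → . y x S], [S' → . S], [Y → . / S S], [Y → . x Y Y] }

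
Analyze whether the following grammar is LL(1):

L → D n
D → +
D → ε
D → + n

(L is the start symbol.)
Relevant sets:
  FOLLOW(D) = { 'n' }

For D:
  PREDICT(D → '+') = { '+' }
  PREDICT(D → ε) = { 'n' }
  PREDICT(D → '+' n) = { '+' }
L has a single production, so nothing to check there.

Conflict found: Predict set conflict for D: { '+' }
The grammar is NOT LL(1).

Answer: No. Predict set conflict for D: { '+' }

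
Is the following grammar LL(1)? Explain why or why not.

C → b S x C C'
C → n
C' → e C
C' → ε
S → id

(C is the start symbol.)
A grammar is LL(1) if for each non-terminal N with multiple productions, the predict sets of those productions are pairwise disjoint, where PREDICT(N → α) = (FIRST(α) \ {ε}) ∪ (FOLLOW(N) if α ⇒* ε).

Relevant sets:
  FOLLOW(C') = { $, 'e' }

For C:
  PREDICT(C → b S x C C') = { 'b' }
  PREDICT(C → n) = { 'n' }
For C':
  PREDICT(C' → e C) = { 'e' }
  PREDICT(C' → ε) = { $, 'e' }
S has a single production, so nothing to check there.

Conflict found: Predict set conflict for C': { 'e' }
The grammar is NOT LL(1).

Answer: No. Predict set conflict for C': { 'e' }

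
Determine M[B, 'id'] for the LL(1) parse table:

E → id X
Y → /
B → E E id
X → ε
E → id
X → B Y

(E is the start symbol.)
To find M[B, 'id'], we find productions for B where 'id' is in the predict set (PREDICT(N → α) = (FIRST(α) \ {ε}) ∪ (FOLLOW(N) if α ⇒* ε)).

Relevant sets:
  FIRST(E) = { 'id' }

B → E E id: PREDICT = { 'id' }
  'id' is in predict set, so this production goes in M[B, 'id']

M[B, 'id'] = B → E E id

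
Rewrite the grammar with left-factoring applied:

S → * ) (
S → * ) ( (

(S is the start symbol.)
S → * ) ( S'
S' → ε
S' → (

Left-factoring transforms A → αβ₁ | αβ₂ into A → αA' and A' → β₁ | β₂
(α is the longest common prefix among the alternatives). Repeat until
no nonterminal has two alternatives with a common prefix.

Round 1: S has alternatives sharing prefix '* ) ('. Introduce S': S → * ) ( S'
  Add: S' → ε
  Add: S' → (

No remaining common prefixes — done.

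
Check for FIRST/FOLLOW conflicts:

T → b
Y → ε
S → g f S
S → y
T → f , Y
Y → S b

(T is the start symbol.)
No FIRST/FOLLOW conflicts.

Nullable non-terminals: Y.
FIRST sets used below: FIRST(S) = { 'g', 'y' }

Y: nullable alternative(s) Y → ε; FOLLOW(Y) = { $ }
  Y → ε: FIRST \ {ε} = { } — this is the only nullable alternative, skip
  Y → S b: FIRST \ {ε} = { 'g', 'y' } — disjoint from FOLLOW(Y)

S, T have no nullable alternative, so no FIRST/FOLLOW check is needed there.

No FIRST/FOLLOW conflicts found.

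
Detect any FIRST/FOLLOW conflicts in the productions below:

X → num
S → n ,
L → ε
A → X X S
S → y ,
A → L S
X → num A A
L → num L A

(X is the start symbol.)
A FIRST/FOLLOW conflict occurs when a non-terminal N has a nullable alternative N → β (β ⇒* ε) and another alternative N → α with FIRST(α) ∩ FOLLOW(N) ≠ ∅: on such a lookahead the parser cannot decide between expanding α and letting N vanish via β.

Nullable non-terminals: L.

L: nullable alternative(s) L → ε; FOLLOW(L) = { 'n', 'num', 'y' }
  L → ε: FIRST \ {ε} = { } — this is the only nullable alternative, skip
  L → num L A: FIRST \ {ε} = { 'num' } — overlaps FOLLOW(L) on { 'num' }: CONFLICT

A, S, X have no nullable alternative, so no FIRST/FOLLOW check is needed there.

So the grammar has 1 FIRST/FOLLOW conflict (marked CONFLICT above).

Answer: Yes. L → num L A with FOLLOW(L) on { 'num' }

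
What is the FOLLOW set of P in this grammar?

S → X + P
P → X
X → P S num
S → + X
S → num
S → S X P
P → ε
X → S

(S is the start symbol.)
To compute FOLLOW(P), find every occurrence of P on a right-hand side N → α P β: add FIRST(β) \ {ε}, and if β is empty or nullable also add FOLLOW(N). Iterate to a fixed point.

In S → X + P: P is at the end, add FOLLOW(S)
In X → P S num: P is followed by S num, add FIRST(S num) \ {ε} = { '+', 'num' }
In S → S X P: P is at the end, add FOLLOW(S)

The FOLLOW sets referred to above (computed the same way, to a fixed point):
  FOLLOW(S) = { $, '+', 'num' }

Taking the union: FOLLOW(P) = { $, '+', 'num' }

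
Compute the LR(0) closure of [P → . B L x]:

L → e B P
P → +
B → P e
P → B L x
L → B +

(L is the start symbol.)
{ [B → . P e], [P → . +], [P → . B L x] }

To compute CLOSURE, for each item [A → α.Bβ] where B is a non-terminal, add [B → .γ] for all productions B → γ; repeat for the newly added items until nothing changes.

Start with: [P → . B L x]
  [P → . B L x] has the dot before B: add [B → . P e]
  [B → . P e] has the dot before P: add [P → . +]
No further items can be added.

CLOSURE = { [B → . P e], [P → . +], [P → . B L x] }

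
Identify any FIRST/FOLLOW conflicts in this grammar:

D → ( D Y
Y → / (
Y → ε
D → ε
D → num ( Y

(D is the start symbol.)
Yes. Y → '/' '(' with FOLLOW(Y) on { '/' }

A FIRST/FOLLOW conflict occurs when a non-terminal N has a nullable alternative N → β (β ⇒* ε) and another alternative N → α with FIRST(α) ∩ FOLLOW(N) ≠ ∅: on such a lookahead the parser cannot decide between expanding α and letting N vanish via β.

Nullable non-terminals: D, Y.

D: nullable alternative(s) D → ε; FOLLOW(D) = { $, '/' }
  D → ( D Y: FIRST \ {ε} = { '(' } — disjoint from FOLLOW(D)
  D → ε: FIRST \ {ε} = { } — this is the only nullable alternative, skip
  D → num ( Y: FIRST \ {ε} = { 'num' } — disjoint from FOLLOW(D)

Y: nullable alternative(s) Y → ε; FOLLOW(Y) = { $, '/' }
  Y → / (: FIRST \ {ε} = { '/' } — overlaps FOLLOW(Y) on { '/' }: CONFLICT
  Y → ε: FIRST \ {ε} = { } — this is the only nullable alternative, skip

So the grammar has 1 FIRST/FOLLOW conflict (marked CONFLICT above).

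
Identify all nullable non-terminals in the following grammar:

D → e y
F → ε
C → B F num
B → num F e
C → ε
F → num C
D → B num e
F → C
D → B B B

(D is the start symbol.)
A non-terminal is nullable if it can derive ε (the empty string): either it has an ε-production, or it has a production whose right-hand side consists entirely of nullable non-terminals.

ε-productions: F → ε, C → ε
So F, C are immediately nullable.
No further non-terminal can be added: every production for the remaining non-terminals contains a terminal or a non-nullable non-terminal.
Nullable = { 'C', 'F' }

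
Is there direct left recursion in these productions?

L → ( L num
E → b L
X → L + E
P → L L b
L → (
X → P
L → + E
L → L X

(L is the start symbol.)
Yes, L is left-recursive

L → ( L num: starts with '('
E → b L: starts with b
X → L + E: starts with L
P → L L b: starts with L
L → (: starts with '('
X → P: starts with P
L → + E: starts with '+'
L → L X: LEFT RECURSIVE (starts with L)

The grammar has direct left recursion on: L.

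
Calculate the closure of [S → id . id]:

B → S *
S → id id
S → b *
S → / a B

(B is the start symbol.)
To compute CLOSURE, for each item [A → α.Bβ] where B is a non-terminal, add [B → .γ] for all productions B → γ; repeat for the newly added items until nothing changes.

Start with: [S → id . id]
The dot precedes the terminal id, so nothing is added.

CLOSURE = { [S → id . id] }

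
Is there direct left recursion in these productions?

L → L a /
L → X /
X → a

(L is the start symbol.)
Direct left recursion occurs when N → N α for some non-terminal N (the right-hand side begins with the left-hand side itself).

L → L a /: LEFT RECURSIVE (starts with L)
L → X /: starts with X
X → a: starts with a

The grammar has direct left recursion on: L.

Answer: Yes, L is left-recursive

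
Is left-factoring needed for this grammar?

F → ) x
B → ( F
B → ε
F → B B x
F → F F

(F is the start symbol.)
Left-factoring is needed when two productions for the same non-terminal
share a common prefix on the right-hand side.

Productions for F:
  F → ) x
  F → B B x
  F → F F
Productions for B:
  B → ( F
  B → ε

No common prefixes found.

Answer: No, left-factoring is not needed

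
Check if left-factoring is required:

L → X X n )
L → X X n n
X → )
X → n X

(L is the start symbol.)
Left-factoring is needed when two productions for the same non-terminal
share a common prefix on the right-hand side.

Productions for L:
  L → X X n )
  L → X X n n
Productions for X:
  X → )
  X → n X

Found common prefix 'X X n' in productions for L

Answer: Yes, L has productions with common prefix 'X X n'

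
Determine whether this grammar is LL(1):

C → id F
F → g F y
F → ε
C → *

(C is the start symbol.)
Yes, the grammar is LL(1).

Relevant sets:
  FOLLOW(F) = { $, 'y' }

For C:
  PREDICT(C → id F) = { 'id' }
  PREDICT(C → '*') = { '*' }
For F:
  PREDICT(F → g F y) = { 'g' }
  PREDICT(F → ε) = { $, 'y' }

All predict sets are disjoint. The grammar IS LL(1).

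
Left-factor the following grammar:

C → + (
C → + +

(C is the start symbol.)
C → + C'
C' → (
C' → +

Left-factoring transforms A → αβ₁ | αβ₂ into A → αA' and A' → β₁ | β₂
(α is the longest common prefix among the alternatives). Repeat until
no nonterminal has two alternatives with a common prefix.

Round 1: C has alternatives sharing prefix '+'. Introduce C': C → + C'
  Add: C' → (
  Add: C' → +

No remaining common prefixes — done.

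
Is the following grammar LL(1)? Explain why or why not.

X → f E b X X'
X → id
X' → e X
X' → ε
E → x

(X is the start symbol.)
No. Predict set conflict for X': { 'e' }

A grammar is LL(1) if for each non-terminal N with multiple productions, the predict sets of those productions are pairwise disjoint, where PREDICT(N → α) = (FIRST(α) \ {ε}) ∪ (FOLLOW(N) if α ⇒* ε).

Relevant sets:
  FOLLOW(X') = { $, 'e' }

For X:
  PREDICT(X → f E b X X') = { 'f' }
  PREDICT(X → id) = { 'id' }
For X':
  PREDICT(X' → e X) = { 'e' }
  PREDICT(X' → ε) = { $, 'e' }
E has a single production, so nothing to check there.

Conflict found: Predict set conflict for X': { 'e' }
The grammar is NOT LL(1).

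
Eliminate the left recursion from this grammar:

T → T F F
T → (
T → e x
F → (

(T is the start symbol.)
T is directly left-recursive. The standard transformation for
  A → A α₁ | ... | A α_m | β₁ | ... | β_n
is
  A  → β₁ A' | ... | β_n A'
  A' → α₁ A' | ... | α_m A' | ε

T → ( becomes T → ( T'
T → e x becomes T → e x T'
T → T F F becomes T' → F F T'
Add T' → ε

Productions for other non-terminals are unchanged:
  F → (

Resulting grammar:
T → ( T'
T → e x T'
T' → F F T'
T' → ε
F → (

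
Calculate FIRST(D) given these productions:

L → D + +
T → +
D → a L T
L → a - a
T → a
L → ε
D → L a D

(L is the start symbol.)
FIRST sets of the other non-terminals involved (by the same procedure, iterated to a fixed point):
  FIRST(L) = { 'a', ε }

From D → a L T:
  - a is a terminal: add 'a' and stop
From D → L a D:
  - L is a non-terminal: add FIRST(L) \ {ε} = { 'a' }
    L is nullable, so continue to the next symbol
  - a is a terminal: add 'a' and stop

Collecting: FIRST(D) = { 'a' }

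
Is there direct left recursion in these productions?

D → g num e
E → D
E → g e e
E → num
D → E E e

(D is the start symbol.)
Direct left recursion occurs when N → N α for some non-terminal N (the right-hand side begins with the left-hand side itself).

D → g num e: starts with g
E → D: starts with D
E → g e e: starts with g
E → num: starts with num
D → E E e: starts with E

No direct left recursion found.

Answer: No direct left recursion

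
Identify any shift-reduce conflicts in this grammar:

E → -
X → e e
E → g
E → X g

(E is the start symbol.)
A shift-reduce conflict occurs when an LR(0) state has both:
  - a complete (reduce) item [A → α .] (dot at the end), and
  - a shift item [B → β . c γ] (dot before a terminal).

Augment with E' → E and build the canonical LR(0) collection (I0 = CLOSURE({[E' → . E]}), then GOTO on every symbol after a dot until no new states appear). It has 8 states:
  I0: { [E → . -], [E → . X g], [E → . g], [E' → . E], [X → . e e] }  — shift
  I1: { [E → - .] }  — reduce
  I2: { [E' → E .] }  — accept
  I3: { [E → X . g] }  — shift
  I4: { [X → e . e] }  — shift
  I5: { [E → g .] }  — reduce
  I6: { [X → e e .] }  — reduce
  I7: { [E → X g .] }  — reduce

No state contains both a complete item and a shift item.

Answer: No shift-reduce conflicts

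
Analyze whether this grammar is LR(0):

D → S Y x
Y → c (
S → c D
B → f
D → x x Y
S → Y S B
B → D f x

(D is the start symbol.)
A grammar is LR(0) if no state in the canonical LR(0) collection has:
  - both a shift item (dot before a terminal) and a complete item (shift-reduce conflict), or
  - two or more complete items (reduce-reduce conflict; the accept item [D' → D .] counts as a complete item here).

Augment with D' → D and build the canonical LR(0) collection (I0 = CLOSURE({[D' → . D]}), then GOTO on every symbol after a dot until no new states appear). It has 19 states:
  I0: { [D → . S Y x], [D → . x x Y], [D' → . D], [S → . Y S B], [S → . c D], [Y → . c (] }  — shift
  I1: { [D' → D .] }  — accept
  I2: { [D → S . Y x], [Y → . c (] }  — shift
  I3: { [S → . Y S B], [S → . c D], [S → Y . S B], [Y → . c (] }  — shift
  I4: { [D → . S Y x], [D → . x x Y], [S → . Y S B], [S → . c D], [S → c . D], [Y → . c (], [Y → c . (] }  — shift
  I5: { [D → x . x Y] }  — shift
  I6: { [D → x x . Y], [Y → . c (] }  — shift
  I7: { [D → x x Y .] }  — reduce
  I8: { [Y → c . (] }  — shift
  I9: { [Y → c ( .] }  — reduce
  I10: { [S → c D .] }  — reduce
  I11: { [B → . D f x], [B → . f], [D → . S Y x], [D → . x x Y], [S → . Y S B], [S → . c D], [S → Y S . B], [Y → . c (] }  — shift
  I12: { [S → Y S B .] }  — reduce
  I13: { [B → D . f x] }  — shift
  I14: { [B → f .] }  — reduce
  I15: { [B → D f . x] }  — shift
  I16: { [B → D f x .] }  — reduce
  I17: { [D → S Y . x] }  — shift
  I18: { [D → S Y x .] }  — reduce

Every state is either a pure shift/goto state or contains exactly one complete item and nothing to shift — no conflicts. The grammar is LR(0).

Answer: Yes, the grammar is LR(0)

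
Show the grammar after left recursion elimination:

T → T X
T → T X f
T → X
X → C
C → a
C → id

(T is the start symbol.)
T is directly left-recursive. The standard transformation for
  A → A α₁ | ... | A α_m | β₁ | ... | β_n
is
  A  → β₁ A' | ... | β_n A'
  A' → α₁ A' | ... | α_m A' | ε

T → X becomes T → X T'
T → T X becomes T' → X T'
T → T X f becomes T' → X f T'
Add T' → ε

Productions for other non-terminals are unchanged:
  X → C
  C → a
  C → id

Resulting grammar:
T → X T'
T' → X T'
T' → X f T'
T' → ε
X → C
C → a
C → id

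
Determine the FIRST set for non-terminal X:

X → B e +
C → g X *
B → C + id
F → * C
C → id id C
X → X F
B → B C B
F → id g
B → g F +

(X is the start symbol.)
To compute FIRST(X), examine every production with X on the left-hand side, reading each right-hand side left to right until a non-nullable symbol is reached.

FIRST sets of the other non-terminals involved (by the same procedure, iterated to a fixed point):
  FIRST(B) = { 'g', 'id' }

From X → B e +:
  - B is a non-terminal: add FIRST(B) \ {ε} = { 'g', 'id' }
    B is not nullable, so stop
From X → X F:
  - X is the symbol being defined: contributes nothing new
    X is not nullable, so stop

Collecting: FIRST(X) = { 'g', 'id' }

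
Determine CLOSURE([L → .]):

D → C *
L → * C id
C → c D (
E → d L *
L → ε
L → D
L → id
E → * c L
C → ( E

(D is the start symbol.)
Start with: [L → .]
The dot is at the end, so nothing is added.

CLOSURE = { [L → .] }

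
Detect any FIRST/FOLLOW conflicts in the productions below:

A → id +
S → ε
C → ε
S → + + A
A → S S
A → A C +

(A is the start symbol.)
Yes. A → A C '+' with FOLLOW(A) on { '+' }; S → '+' '+' A with FOLLOW(S) on { '+' }

Nullable non-terminals: A, C, S.
FIRST sets used below: FIRST(S) = { '+', ε }, FIRST(A) = { '+', 'id', ε }, FIRST(C) = { ε }

A: nullable alternative(s) A → S S; FOLLOW(A) = { $, '+' }
  A → id +: FIRST \ {ε} = { 'id' } — disjoint from FOLLOW(A)
  A → S S: FIRST \ {ε} = { '+' } — this is the only nullable alternative, skip
  A → A C +: FIRST \ {ε} = { '+', 'id' } — overlaps FOLLOW(A) on { '+' }: CONFLICT
C has a nullable alternative but only one production, so nothing to check.

S: nullable alternative(s) S → ε; FOLLOW(S) = { $, '+' }
  S → ε: FIRST \ {ε} = { } — this is the only nullable alternative, skip
  S → + + A: FIRST \ {ε} = { '+' } — overlaps FOLLOW(S) on { '+' }: CONFLICT

So the grammar has 2 FIRST/FOLLOW conflicts (marked CONFLICT above).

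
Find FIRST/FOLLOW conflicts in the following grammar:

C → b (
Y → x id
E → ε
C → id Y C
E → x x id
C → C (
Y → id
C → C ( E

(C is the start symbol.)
No FIRST/FOLLOW conflicts.

A FIRST/FOLLOW conflict occurs when a non-terminal N has a nullable alternative N → β (β ⇒* ε) and another alternative N → α with FIRST(α) ∩ FOLLOW(N) ≠ ∅: on such a lookahead the parser cannot decide between expanding α and letting N vanish via β.

Nullable non-terminals: E.

E: nullable alternative(s) E → ε; FOLLOW(E) = { $, '(' }
  E → ε: FIRST \ {ε} = { } — this is the only nullable alternative, skip
  E → x x id: FIRST \ {ε} = { 'x' } — disjoint from FOLLOW(E)

C, Y have no nullable alternative, so no FIRST/FOLLOW check is needed there.

No FIRST/FOLLOW conflicts found.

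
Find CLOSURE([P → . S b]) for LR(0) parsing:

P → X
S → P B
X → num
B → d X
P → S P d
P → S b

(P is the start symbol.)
{ [P → . S P d], [P → . S b], [P → . X], [S → . P B], [X → . num] }

Start with: [P → . S b]
  [P → . S b] has the dot before S: add [S → . P B]
  [S → . P B] has the dot before P: add [P → . X], [P → . S P d]
  [P → . X] has the dot before X: add [X → . num]
No further items can be added.

CLOSURE = { [P → . S P d], [P → . S b], [P → . X], [S → . P B], [X → . num] }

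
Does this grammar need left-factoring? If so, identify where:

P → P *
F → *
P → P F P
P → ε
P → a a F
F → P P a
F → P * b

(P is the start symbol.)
Left-factoring is needed when two productions for the same non-terminal
share a common prefix on the right-hand side.

Productions for P:
  P → P *
  P → P F P
  P → ε
  P → a a F
Productions for F:
  F → *
  F → P P a
  F → P * b

Found common prefix 'P' in productions for P
Found common prefix 'P' in productions for F

Answer: Yes, P has productions with common prefix 'P'; F has productions with common prefix 'P'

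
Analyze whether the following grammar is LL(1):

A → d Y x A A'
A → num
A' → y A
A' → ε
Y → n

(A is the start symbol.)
A grammar is LL(1) if for each non-terminal N with multiple productions, the predict sets of those productions are pairwise disjoint, where PREDICT(N → α) = (FIRST(α) \ {ε}) ∪ (FOLLOW(N) if α ⇒* ε).

Relevant sets:
  FOLLOW(A') = { $, 'y' }

For A:
  PREDICT(A → d Y x A A') = { 'd' }
  PREDICT(A → num) = { 'num' }
For A':
  PREDICT(A' → y A) = { 'y' }
  PREDICT(A' → ε) = { $, 'y' }
Y has a single production, so nothing to check there.

Conflict found: Predict set conflict for A': { 'y' }
The grammar is NOT LL(1).

Answer: No. Predict set conflict for A': { 'y' }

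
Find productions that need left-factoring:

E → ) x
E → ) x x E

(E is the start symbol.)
Yes, E has productions with common prefix ') x'

Left-factoring is needed when two productions for the same non-terminal
share a common prefix on the right-hand side.

Productions for E:
  E → ) x
  E → ) x x E

Found common prefix ') x' in productions for E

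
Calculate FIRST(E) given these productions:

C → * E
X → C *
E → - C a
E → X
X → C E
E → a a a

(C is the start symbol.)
{ '*', '-', 'a' }

FIRST sets of the other non-terminals involved (by the same procedure, iterated to a fixed point):
  FIRST(X) = { '*' }

From E → - C a:
  - '-' is a terminal: add '-' and stop
From E → X:
  - X is a non-terminal: add FIRST(X) \ {ε} = { '*' }
    X is not nullable, so stop
From E → a a a:
  - a is a terminal: add 'a' and stop

Collecting: FIRST(E) = { '*', '-', 'a' }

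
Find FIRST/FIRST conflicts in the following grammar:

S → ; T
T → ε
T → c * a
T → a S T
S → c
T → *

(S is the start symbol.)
No FIRST/FIRST conflicts.

A FIRST/FIRST conflict occurs when two productions N → α and N → β for the same non-terminal have FIRST(α) ∩ FIRST(β) ≠ ∅ (with ε ∈ FIRST of a nullable right-hand side, so two nullable alternatives also conflict).

Productions for S:
  S → ; T: FIRST = { ';' }
  S → c: FIRST = { 'c' }
Productions for T:
  T → ε: FIRST = { ε }
  T → c * a: FIRST = { 'c' }
  T → a S T: FIRST = { 'a' }
  T → *: FIRST = { '*' }

All alternatives of each non-terminal have pairwise disjoint FIRST sets.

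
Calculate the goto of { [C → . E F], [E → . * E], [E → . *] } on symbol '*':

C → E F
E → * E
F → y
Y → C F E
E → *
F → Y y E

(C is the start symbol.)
{ [E → * . E], [E → * .], [E → . * E], [E → . *] }

GOTO(I, '*') = CLOSURE({ [A → αX.β] : [A → α.Xβ] ∈ I, X = '*' })

Items with dot before '*', with the dot advanced:
  [E → . *] → [E → * .]
  [E → . * E] → [E → * . E]
Closure of the advanced items:
  [E → * . E] has the dot before E: add [E → . * E], [E → . *]

GOTO = { [E → * . E], [E → * .], [E → . * E], [E → . *] }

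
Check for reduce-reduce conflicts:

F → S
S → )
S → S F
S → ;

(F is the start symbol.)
No reduce-reduce conflicts

A reduce-reduce conflict occurs when an LR(0) state has two complete items [A → α .] and [B → β .] — both call for a reduction, and with no lookahead the parser cannot choose between them.

Augment with F' → F and build the canonical LR(0) collection (I0 = CLOSURE({[F' → . F]}), then GOTO on every symbol after a dot until no new states appear). It has 6 states:
  I0: { [F → . S], [F' → . F], [S → . )], [S → . ;], [S → . S F] }  — shift
  I1: { [S → ) .] }  — reduce
  I2: { [S → ; .] }  — reduce
  I3: { [F' → F .] }  — accept
  I4: { [F → . S], [F → S .], [S → . )], [S → . ;], [S → . S F], [S → S . F] }  — shift, reduce
  I5: { [S → S F .] }  — reduce

No state contains more than one complete item.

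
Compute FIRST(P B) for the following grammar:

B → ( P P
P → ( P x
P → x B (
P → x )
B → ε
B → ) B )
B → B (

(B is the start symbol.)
FIRST sets of the non-terminals involved (from the grammar, by fixed-point iteration):
  FIRST(P) = { '(', 'x' }

To compute FIRST(P B), process the symbols left to right:
Symbol P is a non-terminal. Add FIRST(P) \ {ε} = { '(', 'x' }
P is not nullable (ε ∉ FIRST(P)), so stop here.
FIRST(P B) = { '(', 'x' }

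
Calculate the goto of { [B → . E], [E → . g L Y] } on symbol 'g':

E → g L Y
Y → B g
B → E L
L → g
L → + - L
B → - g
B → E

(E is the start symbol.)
{ [E → g . L Y], [L → . + - L], [L → . g] }

GOTO(I, 'g') = CLOSURE({ [A → αX.β] : [A → α.Xβ] ∈ I, X = 'g' })

Items with dot before 'g', with the dot advanced:
  [E → . g L Y] → [E → g . L Y]
Closure of the advanced items:
  [E → g . L Y] has the dot before L: add [L → . g], [L → . + - L]

GOTO = { [E → g . L Y], [L → . + - L], [L → . g] }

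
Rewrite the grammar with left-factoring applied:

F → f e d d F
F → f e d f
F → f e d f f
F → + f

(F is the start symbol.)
F → f e d F'
F' → d F
F' → f F''
F'' → ε
F'' → f
F → + f

Left-factoring transforms A → αβ₁ | αβ₂ into A → αA' and A' → β₁ | β₂
(α is the longest common prefix among the alternatives). Repeat until
no nonterminal has two alternatives with a common prefix.

Round 1: F has alternatives sharing prefix 'f e d'. Introduce F': F → f e d F'
  Add: F' → d F
  Add: F' → f
  Add: F' → f f

Round 2: F' has alternatives sharing prefix 'f'. Introduce F'': F' → f F''
  Add: F'' → ε
  Add: F'' → f

No remaining common prefixes — done.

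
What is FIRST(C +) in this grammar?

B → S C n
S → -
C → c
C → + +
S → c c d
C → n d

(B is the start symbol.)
FIRST sets of the non-terminals involved (from the grammar, by fixed-point iteration):
  FIRST(C) = { '+', 'c', 'n' }

To compute FIRST(C +), process the symbols left to right:
Symbol C is a non-terminal. Add FIRST(C) \ {ε} = { '+', 'c', 'n' }
C is not nullable (ε ∉ FIRST(C)), so stop here.
FIRST(C +) = { '+', 'c', 'n' }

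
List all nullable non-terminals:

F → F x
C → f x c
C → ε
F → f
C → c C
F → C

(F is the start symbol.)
{ 'C', 'F' }

A non-terminal is nullable if it can derive ε (the empty string): either it has an ε-production, or it has a production whose right-hand side consists entirely of nullable non-terminals.

ε-productions: C → ε
So C is immediately nullable.
F → C: every symbol on the right is nullable, so F is nullable too.
Every non-terminal is now nullable.
Nullable = { 'C', 'F' }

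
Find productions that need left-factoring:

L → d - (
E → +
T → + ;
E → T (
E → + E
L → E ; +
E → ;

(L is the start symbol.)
Left-factoring is needed when two productions for the same non-terminal
share a common prefix on the right-hand side.

Productions for L:
  L → d - (
  L → E ; +
Productions for E:
  E → +
  E → T (
  E → + E
  E → ;

Found common prefix '+' in productions for E

Answer: Yes, E has productions with common prefix '+'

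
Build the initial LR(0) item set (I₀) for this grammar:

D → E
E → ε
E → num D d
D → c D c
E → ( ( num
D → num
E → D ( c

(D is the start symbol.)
First, augment the grammar with D' → D
I₀ = CLOSURE({ [D' → . D] }):
  [D' → . D] has the dot before D: add [D → . E], [D → . c D c], [D → . num]
  [D → . E] has the dot before E: add [E → .], [E → . num D d], [E → . ( ( num], [E → . D ( c]
No further items can be added.

I₀ = { [D → . E], [D → . c D c], [D → . num], [D' → . D], [E → . ( ( num], [E → . D ( c], [E → . num D d], [E → .] }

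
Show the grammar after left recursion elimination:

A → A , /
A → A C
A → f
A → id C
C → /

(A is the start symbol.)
A → f A'
A → id C A'
A' → , / A'
A' → C A'
A' → ε
C → /

A is directly left-recursive. The standard transformation for
  A → A α₁ | ... | A α_m | β₁ | ... | β_n
is
  A  → β₁ A' | ... | β_n A'
  A' → α₁ A' | ... | α_m A' | ε

A → f becomes A → f A'
A → id C becomes A → id C A'
A → A , / becomes A' → , / A'
A → A C becomes A' → C A'
Add A' → ε

Productions for other non-terminals are unchanged:
  C → /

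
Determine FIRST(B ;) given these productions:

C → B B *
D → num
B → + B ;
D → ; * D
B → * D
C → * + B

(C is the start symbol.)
FIRST sets of the non-terminals involved (from the grammar, by fixed-point iteration):
  FIRST(B) = { '*', '+' }

To compute FIRST(B ;), process the symbols left to right:
Symbol B is a non-terminal. Add FIRST(B) \ {ε} = { '*', '+' }
B is not nullable (ε ∉ FIRST(B)), so stop here.
FIRST(B ;) = { '*', '+' }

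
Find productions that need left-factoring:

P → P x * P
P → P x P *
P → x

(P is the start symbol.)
Yes, P has productions with common prefix 'P x'

Left-factoring is needed when two productions for the same non-terminal
share a common prefix on the right-hand side.

Productions for P:
  P → P x * P
  P → P x P *
  P → x

Found common prefix 'P x' in productions for P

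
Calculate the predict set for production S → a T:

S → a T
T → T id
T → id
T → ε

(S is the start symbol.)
{ 'a' }

PREDICT(S → a T) = (FIRST(RHS) \ {ε}) ∪ (FOLLOW(S) if ε ∈ FIRST(RHS), i.e. RHS ⇒* ε)
FIRST(a T) = { 'a' }
ε ∉ FIRST(a T), so FOLLOW(S) is not added.
PREDICT(S → a T) = { 'a' }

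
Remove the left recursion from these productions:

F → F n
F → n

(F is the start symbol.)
F is directly left-recursive. The standard transformation for
  A → A α₁ | ... | A α_m | β₁ | ... | β_n
is
  A  → β₁ A' | ... | β_n A'
  A' → α₁ A' | ... | α_m A' | ε

F → n becomes F → n F'
F → F n becomes F' → n F'
Add F' → ε

Resulting grammar:
F → n F'
F' → n F'
F' → ε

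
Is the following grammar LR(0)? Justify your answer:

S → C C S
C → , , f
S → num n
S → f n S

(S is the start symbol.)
Yes, the grammar is LR(0)

A grammar is LR(0) if no state in the canonical LR(0) collection has:
  - both a shift item (dot before a terminal) and a complete item (shift-reduce conflict), or
  - two or more complete items (reduce-reduce conflict; the accept item [S' → S .] counts as a complete item here).

Augment with S' → S and build the canonical LR(0) collection (I0 = CLOSURE({[S' → . S]}), then GOTO on every symbol after a dot until no new states appear). It has 13 states:
  I0: { [C → . , , f], [S → . C C S], [S → . f n S], [S → . num n], [S' → . S] }  — shift
  I1: { [C → , . , f] }  — shift
  I2: { [C → . , , f], [S → C . C S] }  — shift
  I3: { [S' → S .] }  — accept
  I4: { [S → f . n S] }  — shift
  I5: { [S → num . n] }  — shift
  I6: { [S → num n .] }  — reduce
  I7: { [C → . , , f], [S → . C C S], [S → . f n S], [S → . num n], [S → f n . S] }  — shift
  I8: { [S → f n S .] }  — reduce
  I9: { [C → . , , f], [S → . C C S], [S → . f n S], [S → . num n], [S → C C . S] }  — shift
  I10: { [S → C C S .] }  — reduce
  I11: { [C → , , . f] }  — shift
  I12: { [C → , , f .] }  — reduce

Every state is either a pure shift/goto state or contains exactly one complete item and nothing to shift — no conflicts. The grammar is LR(0).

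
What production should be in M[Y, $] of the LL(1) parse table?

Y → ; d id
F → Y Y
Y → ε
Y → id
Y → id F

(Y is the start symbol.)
Y → ε

To find M[Y, $], we find productions for Y where $ is in the predict set (PREDICT(N → α) = (FIRST(α) \ {ε}) ∪ (FOLLOW(N) if α ⇒* ε)).

Relevant sets:
  FOLLOW(Y) = { $, ';', 'id' }

Y → ; d id: PREDICT = { ';' }
Y → ε: PREDICT = { $, ';', 'id' }
  $ is in predict set, so this production goes in M[Y, $]
Y → id: PREDICT = { 'id' }
Y → id F: PREDICT = { 'id' }

M[Y, $] = Y → ε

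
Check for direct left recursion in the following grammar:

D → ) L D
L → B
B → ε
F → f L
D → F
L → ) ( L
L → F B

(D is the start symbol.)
D → ) L D: starts with ')'
L → B: starts with B
B → ε: starts with ε
F → f L: starts with f
D → F: starts with F
L → ) ( L: starts with ')'
L → F B: starts with F

No direct left recursion found.

Answer: No direct left recursion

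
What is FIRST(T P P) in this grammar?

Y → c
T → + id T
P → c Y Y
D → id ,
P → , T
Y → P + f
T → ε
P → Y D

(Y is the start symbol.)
FIRST sets of the non-terminals involved (from the grammar, by fixed-point iteration):
  FIRST(T) = { '+', ε }
  FIRST(P) = { ',', 'c' }

To compute FIRST(T P P), process the symbols left to right:
Symbol T is a non-terminal. Add FIRST(T) \ {ε} = { '+' }
T is nullable (ε ∈ FIRST(T)), continue to the next symbol.
Symbol P is a non-terminal. Add FIRST(P) \ {ε} = { ',', 'c' }
P is not nullable (ε ∉ FIRST(P)), so stop here.
FIRST(T P P) = { '+', ',', 'c' }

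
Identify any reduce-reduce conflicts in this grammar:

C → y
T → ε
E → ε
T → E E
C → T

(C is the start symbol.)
A reduce-reduce conflict occurs when an LR(0) state has two complete items [A → α .] and [B → β .] — both call for a reduction, and with no lookahead the parser cannot choose between them.

Augment with C' → C and build the canonical LR(0) collection (I0 = CLOSURE({[C' → . C]}), then GOTO on every symbol after a dot until no new states appear). It has 6 states:
  I0: { [C → . T], [C → . y], [C' → . C], [E → .], [T → . E E], [T → .] }  — shift, 2 reduces
  I1: { [C' → C .] }  — accept
  I2: { [E → .], [T → E . E] }  — reduce
  I3: { [C → T .] }  — reduce
  I4: { [C → y .] }  — reduce
  I5: { [T → E E .] }  — reduce

I0 contains complete items [E → .], [T → .] — reduce-reduce conflict.

Answer: Yes — I0: [E → .] vs [T → .]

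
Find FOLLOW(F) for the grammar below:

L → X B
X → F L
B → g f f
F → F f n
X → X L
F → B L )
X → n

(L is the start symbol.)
{ 'f', 'g', 'n' }

To compute FOLLOW(F), find every occurrence of F on a right-hand side N → α F β: add FIRST(β) \ {ε}, and if β is empty or nullable also add FOLLOW(N). Iterate to a fixed point.

In X → F L: F is followed by L, add FIRST(L) \ {ε} = { 'g', 'n' }
In F → F f n: F is followed by f n, add FIRST(f n) \ {ε} = { 'f' }

Taking the union: FOLLOW(F) = { 'f', 'g', 'n' }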